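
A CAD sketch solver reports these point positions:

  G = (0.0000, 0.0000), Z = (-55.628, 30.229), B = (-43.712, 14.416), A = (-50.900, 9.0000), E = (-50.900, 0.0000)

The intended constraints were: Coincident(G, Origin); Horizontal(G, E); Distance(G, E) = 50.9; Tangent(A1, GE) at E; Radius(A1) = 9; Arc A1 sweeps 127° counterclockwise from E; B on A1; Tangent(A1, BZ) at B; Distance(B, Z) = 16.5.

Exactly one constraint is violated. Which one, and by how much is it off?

Distance(B, Z) = 16.5 — off by 3.30.

G = (0.00, 0.00) ✓; G.y = 0.00, E.y = 0.00 ✓; |GE| = 50.90 ✓; ∠(AE, EG) = 90.00° ✓; |AE| = 9.000 ✓; bearing(A→B) − bearing(A→E) = 127.0° ✓; |AB| = 9.000 ✓; ∠(AB, BZ) = 90.00° ✓; |BZ| = 19.80 ✗.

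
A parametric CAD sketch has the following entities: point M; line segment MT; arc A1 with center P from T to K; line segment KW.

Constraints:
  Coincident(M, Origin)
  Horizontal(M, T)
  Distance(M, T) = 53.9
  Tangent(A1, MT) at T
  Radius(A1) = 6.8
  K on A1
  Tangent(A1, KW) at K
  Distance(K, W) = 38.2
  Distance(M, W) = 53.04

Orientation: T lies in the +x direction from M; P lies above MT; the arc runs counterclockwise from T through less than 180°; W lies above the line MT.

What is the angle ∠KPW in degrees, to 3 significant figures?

79.9°

Checks: |PK| = 6.800 ✓; ∠(PK, KW) = 90.00° ✓; |KW| = 38.20 ✓; |MW| = 53.04 ✓.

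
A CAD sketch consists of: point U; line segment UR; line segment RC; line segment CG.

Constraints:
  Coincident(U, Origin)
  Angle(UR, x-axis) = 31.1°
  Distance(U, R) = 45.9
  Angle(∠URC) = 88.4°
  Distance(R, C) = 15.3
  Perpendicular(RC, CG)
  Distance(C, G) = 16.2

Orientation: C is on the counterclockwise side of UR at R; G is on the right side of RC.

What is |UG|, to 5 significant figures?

63.645

∠URC = 88.4°, so RC runs at 31.1° + (180° − 88.4°) = 122.70° from the x-axis; with |RC| = 15.3, C = R + 15.3·(cos 122.70°, sin 122.70°) = (31.037, 36.584). RC ⟂ CG; with |CG| = 16.2 on the right of RC, G = C + 16.2·(0.84151, 0.54024) = (44.669, 45.336). Then |UG| = |G − U| = 63.645.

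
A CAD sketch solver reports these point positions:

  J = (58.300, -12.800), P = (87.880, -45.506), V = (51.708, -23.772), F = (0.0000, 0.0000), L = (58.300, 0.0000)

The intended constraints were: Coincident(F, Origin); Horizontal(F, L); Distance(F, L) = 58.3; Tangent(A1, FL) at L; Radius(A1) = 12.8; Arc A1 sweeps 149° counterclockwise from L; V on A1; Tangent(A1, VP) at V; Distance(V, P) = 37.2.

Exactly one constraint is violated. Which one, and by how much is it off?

Distance(V, P) = 37.2 — off by 5.00.

F = (0.00, 0.00) ✓; F.y = 0.00, L.y = 0.00 ✓; |FL| = 58.30 ✓; ∠(JL, LF) = 90.00° ✓; |JL| = 12.80 ✓; bearing(J→V) − bearing(J→L) = 149.0° ✓; |JV| = 12.80 ✓; ∠(JV, VP) = 90.00° ✓; |VP| = 42.20 ✗.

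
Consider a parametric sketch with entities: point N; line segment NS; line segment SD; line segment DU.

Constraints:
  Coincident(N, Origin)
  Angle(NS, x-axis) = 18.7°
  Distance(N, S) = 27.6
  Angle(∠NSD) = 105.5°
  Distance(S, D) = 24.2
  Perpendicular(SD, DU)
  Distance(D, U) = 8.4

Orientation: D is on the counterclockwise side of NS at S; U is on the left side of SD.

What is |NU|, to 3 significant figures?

36.4

N is at the origin; NS runs at 18.7° with length 27.6, so S = 27.6·(cos 18.7°, sin 18.7°) = (26.1, 8.85). ∠NSD = 105.5°, so SD runs at 18.7° + (180° − 105.5°) = 93.2° from the x-axis; with |SD| = 24.2, D = S + 24.2·(cos 93.2°, sin 93.2°) = (24.8, 33.0). SD ⟂ DU; with |DU| = 8.4 on the left of SD, U = D + 8.4·(-0.998, -0.0558) = (16.4, 32.5). Then |NU| = |U − N| = 36.4.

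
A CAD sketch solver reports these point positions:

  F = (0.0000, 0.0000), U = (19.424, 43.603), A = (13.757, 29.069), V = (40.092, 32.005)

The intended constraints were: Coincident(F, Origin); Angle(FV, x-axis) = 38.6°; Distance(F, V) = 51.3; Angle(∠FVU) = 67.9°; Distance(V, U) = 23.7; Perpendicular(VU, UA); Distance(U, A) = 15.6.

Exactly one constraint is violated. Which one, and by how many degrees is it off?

Perpendicular(VU, UA) — off by 8.00°.

F = (0.00, 0.00) ✓; FV at 38.60° ✓; |FV| = 51.30 ✓; ∠FVU = 67.90° ✓; |VU| = 23.70 ✓; ∠(VU, UA) = 98.00° ✗; |UA| = 15.60 ✓.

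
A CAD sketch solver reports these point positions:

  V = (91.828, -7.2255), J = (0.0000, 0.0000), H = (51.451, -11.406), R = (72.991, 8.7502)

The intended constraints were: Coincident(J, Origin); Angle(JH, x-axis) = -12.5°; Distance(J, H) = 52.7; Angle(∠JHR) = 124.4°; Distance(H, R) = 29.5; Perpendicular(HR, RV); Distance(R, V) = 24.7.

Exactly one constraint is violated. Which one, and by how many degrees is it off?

Perpendicular(HR, RV) — off by 6.60°.

J = (0.00, 0.00) ✓; JH at -12.50° ✓; |JH| = 52.70 ✓; ∠JHR = 124.4° ✓; |HR| = 29.50 ✓; ∠(HR, RV) = 83.40° ✗; |RV| = 24.70 ✓.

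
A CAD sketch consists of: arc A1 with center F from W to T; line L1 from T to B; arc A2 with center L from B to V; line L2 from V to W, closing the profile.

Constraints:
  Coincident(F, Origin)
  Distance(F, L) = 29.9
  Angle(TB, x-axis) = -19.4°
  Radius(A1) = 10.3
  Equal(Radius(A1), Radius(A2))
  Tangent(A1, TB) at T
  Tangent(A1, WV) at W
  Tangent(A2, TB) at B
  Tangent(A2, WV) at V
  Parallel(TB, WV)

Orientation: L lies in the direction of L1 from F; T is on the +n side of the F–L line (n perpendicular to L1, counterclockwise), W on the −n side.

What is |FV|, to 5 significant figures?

31.624

Tangency of A1 to both parallel lines with radius 10.3 puts T and W at F ± 10.3·n: T = (3.4213, 9.7152), W = (-3.4213, -9.7152). Equal radii place B and V the same way about L: B = L + 10.3·n = (31.624, -0.21642), V = L − 10.3·n = (24.781, -19.647). Then |FV| = |V − F| = 31.624.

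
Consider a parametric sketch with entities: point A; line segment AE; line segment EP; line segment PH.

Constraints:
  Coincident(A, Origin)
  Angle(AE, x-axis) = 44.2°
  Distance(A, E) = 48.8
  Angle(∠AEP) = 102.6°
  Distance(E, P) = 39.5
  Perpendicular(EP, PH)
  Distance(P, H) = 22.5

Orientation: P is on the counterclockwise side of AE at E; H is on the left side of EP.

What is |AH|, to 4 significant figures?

56.09

A is at the origin; AE runs at 44.2° with length 48.8, so E = 48.8·(cos 44.2°, sin 44.2°) = (34.99, 34.02). ∠AEP = 102.6°, so EP runs at 44.2° + (180° − 102.6°) = 121.6° from the x-axis; with |EP| = 39.5, P = E + 39.5·(cos 121.6°, sin 121.6°) = (14.29, 67.66). The perpendicularity gives PH at right angles to EP; with |PH| = 22.5 on the left of EP, H = P + 22.5·(-0.8517, -0.5240) = (-4.876, 55.88). Then |AH| = |H − A| = 56.09.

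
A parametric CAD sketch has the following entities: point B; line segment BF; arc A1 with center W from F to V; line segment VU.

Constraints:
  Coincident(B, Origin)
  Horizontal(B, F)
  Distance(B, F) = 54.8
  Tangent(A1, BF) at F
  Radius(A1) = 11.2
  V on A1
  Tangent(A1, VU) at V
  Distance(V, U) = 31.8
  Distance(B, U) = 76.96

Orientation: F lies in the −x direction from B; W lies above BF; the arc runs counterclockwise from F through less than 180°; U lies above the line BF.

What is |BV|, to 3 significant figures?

48.7

B is at the origin; BF is horizontal with |BF| = 54.8 and F on the −x side, so F = (-54.8, 0.00). Since A1 is tangent to BF there, WF ⟂ BF, so W = F + (0, 11.2) = (-54.8, 11.2). Since WV ⟂ VU (tangency), |WU| = √(11.2² + 31.8²) = 33.7 regardless of where V sits on A1. So U lies on both circle(B, 76.96) and circle(W, 33.7); the above-BF intersection is U = (-63.3, 43.8). V is the foot of the tangent from U: V = (-45.5, 17.5).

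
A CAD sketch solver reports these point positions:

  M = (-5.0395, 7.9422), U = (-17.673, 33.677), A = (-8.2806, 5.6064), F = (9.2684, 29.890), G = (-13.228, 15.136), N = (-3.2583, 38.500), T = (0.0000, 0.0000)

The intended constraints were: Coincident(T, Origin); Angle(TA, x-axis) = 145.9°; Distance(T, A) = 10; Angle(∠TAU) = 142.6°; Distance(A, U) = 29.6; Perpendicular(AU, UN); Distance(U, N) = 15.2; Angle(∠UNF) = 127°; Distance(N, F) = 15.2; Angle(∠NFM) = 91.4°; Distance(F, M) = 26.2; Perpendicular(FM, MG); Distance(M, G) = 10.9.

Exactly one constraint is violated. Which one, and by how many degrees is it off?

Perpendicular(FM, MG) — off by 8.20°.

T = (0.00, 0.00) ✓; TA at 145.9° ✓; |TA| = 10.00 ✓; ∠TAU = 142.6° ✓; |AU| = 29.60 ✓; ∠(AU, UN) = 90.00° ✓; |UN| = 15.20 ✓; ∠UNF = 127.0° ✓; |NF| = 15.20 ✓; ∠NFM = 91.40° ✓; |FM| = 26.20 ✓; ∠(FM, MG) = 98.20° ✗; |MG| = 10.90 ✓.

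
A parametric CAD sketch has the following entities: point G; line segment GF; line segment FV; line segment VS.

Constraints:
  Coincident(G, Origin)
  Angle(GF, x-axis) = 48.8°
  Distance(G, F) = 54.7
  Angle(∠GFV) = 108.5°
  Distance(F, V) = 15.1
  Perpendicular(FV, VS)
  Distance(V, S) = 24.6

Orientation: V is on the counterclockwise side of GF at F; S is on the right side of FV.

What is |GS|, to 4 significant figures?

83.08

∠GFV = 108.5°, so FV runs at 48.8° + (180° − 108.5°) = 120.3° from the x-axis; with |FV| = 15.1, V = F + 15.1·(cos 120.3°, sin 120.3°) = (28.41, 54.19). FV ⟂ VS; with |VS| = 24.6 on the right of FV, S = V + 24.6·(0.8634, 0.5045) = (49.65, 66.61). Then |GS| = |S − G| = 83.08.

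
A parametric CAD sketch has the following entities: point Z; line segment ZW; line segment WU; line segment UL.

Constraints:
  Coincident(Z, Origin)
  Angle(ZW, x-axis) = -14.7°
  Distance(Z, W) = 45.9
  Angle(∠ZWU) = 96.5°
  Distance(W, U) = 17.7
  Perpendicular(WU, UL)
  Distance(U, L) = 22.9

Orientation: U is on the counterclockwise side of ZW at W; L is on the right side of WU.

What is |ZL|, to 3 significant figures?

72.2

∠ZWU = 96.5°, so WU runs at -14.7° + (180° − 96.5°) = 68.8° from the x-axis; with |WU| = 17.7, U = W + 17.7·(cos 68.8°, sin 68.8°) = (50.8, 4.85). The perpendicularity gives UL at right angles to WU; with |UL| = 22.9 on the right of WU, L = U + 22.9·(0.932, -0.362) = (72.1, -3.43). Then |ZL| = |L − Z| = 72.2.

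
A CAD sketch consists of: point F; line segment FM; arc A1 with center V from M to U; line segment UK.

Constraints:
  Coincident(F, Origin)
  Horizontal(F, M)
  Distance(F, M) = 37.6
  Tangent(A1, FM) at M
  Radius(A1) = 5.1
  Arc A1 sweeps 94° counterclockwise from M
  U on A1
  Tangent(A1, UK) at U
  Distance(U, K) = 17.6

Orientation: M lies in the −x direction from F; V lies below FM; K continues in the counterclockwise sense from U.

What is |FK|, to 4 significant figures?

47.42

On A1, M sits at bearing 90° from V; a 94° counterclockwise sweep puts U at bearing 184°, so U = V + 5.1·(cos 184°, sin 184°) = (-42.69, -5.456). Tangency of A1 to UK means the radius VU is perpendicular to UK, so UK runs along (−sin 184°, cos 184°); with |UK| = 17.6, K = (-41.46, -23.01). Then |FK| = |K − F| = 47.42.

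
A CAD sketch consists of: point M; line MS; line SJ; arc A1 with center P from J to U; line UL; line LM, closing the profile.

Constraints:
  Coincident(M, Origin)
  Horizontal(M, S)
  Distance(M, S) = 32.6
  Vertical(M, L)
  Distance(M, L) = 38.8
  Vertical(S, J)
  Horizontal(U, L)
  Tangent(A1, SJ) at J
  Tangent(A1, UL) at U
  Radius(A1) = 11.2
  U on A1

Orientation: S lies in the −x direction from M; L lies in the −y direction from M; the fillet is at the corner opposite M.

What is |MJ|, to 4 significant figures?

42.71

M is at the origin; M and S share the same y with |MS| = 32.6 and S on the −x side, so S = (-32.60, 0.000). M and L share the same x with |ML| = 38.8 and L on the −y side, so L = (0.000, -38.80). The virtual corner opposite M is at (-32.60, -38.80). Tangency of A1 to SJ means the radius PJ is perpendicular to SJ and the tangent condition forces PU to be normal to UL, with radius 11.2, so the center P sits 11.2 in from both sides at P = (-21.40, -27.60). That places the tangent points at J = (-32.60, -27.60) on SJ and U = (-21.40, -38.80) on UL. Then |MJ| = |J − M| = 42.71.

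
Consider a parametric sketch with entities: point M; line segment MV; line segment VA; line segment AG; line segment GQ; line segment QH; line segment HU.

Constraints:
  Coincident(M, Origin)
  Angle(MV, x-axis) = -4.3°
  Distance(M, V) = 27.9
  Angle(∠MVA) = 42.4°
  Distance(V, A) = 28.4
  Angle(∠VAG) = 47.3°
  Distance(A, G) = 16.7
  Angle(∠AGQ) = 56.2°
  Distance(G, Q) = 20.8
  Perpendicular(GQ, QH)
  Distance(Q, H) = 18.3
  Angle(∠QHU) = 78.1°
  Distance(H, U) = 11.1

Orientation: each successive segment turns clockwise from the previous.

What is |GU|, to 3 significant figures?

18.8

The perpendicularity gives QH at right angles to GQ, so QH runs at -128°; with |QH| = 18.3, H = (11.7, -30.2). ∠QHU = 78.1° gives HU at 130° from the x-axis; with |HU| = 11.1, U = (4.66, -21.7). Then |GU| = |U − G| = 18.8.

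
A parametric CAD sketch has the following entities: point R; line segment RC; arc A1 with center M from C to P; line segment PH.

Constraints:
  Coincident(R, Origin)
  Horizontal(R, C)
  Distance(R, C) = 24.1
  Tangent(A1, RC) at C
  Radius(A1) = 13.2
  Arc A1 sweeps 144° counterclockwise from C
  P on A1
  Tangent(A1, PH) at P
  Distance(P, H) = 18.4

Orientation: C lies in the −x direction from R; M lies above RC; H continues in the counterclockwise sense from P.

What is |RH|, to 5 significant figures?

46.678

On A1, C sits at bearing -90° from M; a 144° counterclockwise sweep puts P at bearing 54°, so P = M + 13.2·(cos 54°, sin 54°) = (-16.341, 23.879). The tangent condition forces MP to be normal to PH, so PH runs along (−sin 54°, cos 54°); with |PH| = 18.4, H = (-31.227, 34.694). Then |RH| = |H − R| = 46.678.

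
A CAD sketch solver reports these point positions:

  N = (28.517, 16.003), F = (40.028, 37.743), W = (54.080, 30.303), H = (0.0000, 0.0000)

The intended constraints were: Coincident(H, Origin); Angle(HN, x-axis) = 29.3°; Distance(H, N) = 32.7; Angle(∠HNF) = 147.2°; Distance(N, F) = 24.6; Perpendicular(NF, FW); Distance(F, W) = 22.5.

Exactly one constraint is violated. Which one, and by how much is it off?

Distance(F, W) = 22.5 — off by 6.60.

H = (0.00, 0.00) ✓; HN at 29.30° ✓; |HN| = 32.70 ✓; ∠HNF = 147.2° ✓; |NF| = 24.60 ✓; ∠(NF, FW) = 90.00° ✓; |FW| = 15.90 ✗.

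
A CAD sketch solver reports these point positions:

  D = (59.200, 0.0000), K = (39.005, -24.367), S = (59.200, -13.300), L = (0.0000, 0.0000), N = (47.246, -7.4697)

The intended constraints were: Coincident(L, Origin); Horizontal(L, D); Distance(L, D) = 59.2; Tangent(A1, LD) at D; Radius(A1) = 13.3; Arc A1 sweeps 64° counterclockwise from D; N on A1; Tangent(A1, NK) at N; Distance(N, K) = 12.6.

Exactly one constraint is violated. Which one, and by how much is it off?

Distance(N, K) = 12.6 — off by 6.20.

L = (0.00, 0.00) ✓; L.y = 0.00, D.y = 0.00 ✓; |LD| = 59.20 ✓; ∠(SD, DL) = 90.00° ✓; |SD| = 13.30 ✓; bearing(S→N) − bearing(S→D) = 64.00° ✓; |SN| = 13.30 ✓; ∠(SN, NK) = 90.00° ✓; |NK| = 18.80 ✗.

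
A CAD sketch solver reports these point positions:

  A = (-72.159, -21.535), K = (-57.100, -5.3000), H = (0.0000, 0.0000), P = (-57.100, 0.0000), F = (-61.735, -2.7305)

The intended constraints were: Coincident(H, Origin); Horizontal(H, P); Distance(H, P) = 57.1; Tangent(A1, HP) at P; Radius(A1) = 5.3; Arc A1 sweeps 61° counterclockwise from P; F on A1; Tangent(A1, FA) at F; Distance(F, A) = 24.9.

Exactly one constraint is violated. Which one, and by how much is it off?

Distance(F, A) = 24.9 — off by 3.40.

H = (0.00, 0.00) ✓; H.y = 0.00, P.y = 0.00 ✓; |HP| = 57.10 ✓; ∠(KP, PH) = 90.00° ✓; |KP| = 5.300 ✓; bearing(K→F) − bearing(K→P) = 61.00° ✓; |KF| = 5.300 ✓; ∠(KF, FA) = 90.00° ✓; |FA| = 21.50 ✗.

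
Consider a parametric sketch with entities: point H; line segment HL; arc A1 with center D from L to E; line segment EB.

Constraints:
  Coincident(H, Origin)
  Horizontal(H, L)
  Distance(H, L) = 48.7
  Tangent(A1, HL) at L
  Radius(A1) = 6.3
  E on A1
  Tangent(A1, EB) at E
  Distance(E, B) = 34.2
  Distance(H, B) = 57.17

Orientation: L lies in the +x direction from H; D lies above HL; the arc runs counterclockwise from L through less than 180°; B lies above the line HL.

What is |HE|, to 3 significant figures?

55.2

Checks: |DE| = 6.300 ✓; ∠(DE, EB) = 90.00° ✓; |EB| = 34.20 ✓; |HB| = 57.17 ✓.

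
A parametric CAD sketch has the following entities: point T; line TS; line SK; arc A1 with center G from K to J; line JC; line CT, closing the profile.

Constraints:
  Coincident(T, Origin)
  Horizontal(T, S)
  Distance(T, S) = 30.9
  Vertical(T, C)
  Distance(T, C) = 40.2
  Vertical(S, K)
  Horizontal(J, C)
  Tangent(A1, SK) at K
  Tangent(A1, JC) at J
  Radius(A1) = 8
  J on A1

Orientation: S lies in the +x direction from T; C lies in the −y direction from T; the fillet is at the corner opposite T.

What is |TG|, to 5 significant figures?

39.513

T is at the origin; TS is horizontal with |TS| = 30.9 and S on the +x side, so S = (30.900, 0.0000). TC is vertical with |TC| = 40.2 and C on the −y side, so C = (0.0000, -40.200). The virtual corner opposite T is at (30.900, -40.200). A1 meets SK tangentially, so GK is at right angles to SK and since A1 is tangent to JC there, GJ ⟂ JC, with radius 8.0, so the center G sits 8.0 in from both sides at G = (22.900, -32.200). Then |TG| = |G − T| = 39.513.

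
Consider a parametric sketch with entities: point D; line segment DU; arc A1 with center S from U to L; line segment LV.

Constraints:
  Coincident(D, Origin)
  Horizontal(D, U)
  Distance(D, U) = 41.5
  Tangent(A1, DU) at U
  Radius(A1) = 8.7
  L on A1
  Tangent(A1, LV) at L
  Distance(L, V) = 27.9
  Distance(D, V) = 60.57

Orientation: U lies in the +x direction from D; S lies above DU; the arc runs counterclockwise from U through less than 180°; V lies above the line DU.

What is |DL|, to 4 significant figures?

51.05

D is at the origin; D and U share the same y with |DU| = 41.5 and U on the +x side, so U = (41.50, 0.000). A1 meets DU tangentially, so SU is at right angles to DU, so S = U + (0, 8.7) = (41.50, 8.700). Since SL ⟂ LV (tangency), |SV| = √(8.7² + 27.9²) = 29.22 regardless of where L sits on A1. So V lies on both circle(D, 60.57) and circle(S, 29.22); the above-DU intersection is V = (47.76, 37.25). L is the foot of the tangent from V: L = (50.17, 9.449).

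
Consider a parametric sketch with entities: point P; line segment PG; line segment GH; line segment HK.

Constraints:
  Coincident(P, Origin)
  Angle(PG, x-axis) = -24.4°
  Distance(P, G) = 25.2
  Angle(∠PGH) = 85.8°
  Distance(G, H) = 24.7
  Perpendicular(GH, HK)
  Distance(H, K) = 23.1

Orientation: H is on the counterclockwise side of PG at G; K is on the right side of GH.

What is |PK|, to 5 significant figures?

53.373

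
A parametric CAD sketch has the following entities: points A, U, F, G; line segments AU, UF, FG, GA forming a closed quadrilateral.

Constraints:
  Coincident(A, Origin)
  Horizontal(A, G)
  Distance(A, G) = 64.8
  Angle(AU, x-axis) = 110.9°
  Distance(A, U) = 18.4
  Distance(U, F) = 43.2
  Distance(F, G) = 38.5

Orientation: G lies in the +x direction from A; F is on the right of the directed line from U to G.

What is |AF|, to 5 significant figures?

29.039

A is at the origin; AG is horizontal with |AG| = 64.8 and G in +x, so G = (64.8, 0). AU runs at 110.9° with |AU| = 18.4, so U = (-6.5640, 17.189). F is determined by |UF| = 43.2 and |FG| = 38.5 together: it lies at the intersection of circle(U, 43.2) and circle(G, 38.5). With |UG| = 73.405, the foot of the radical line on UG is 39.318 from U and the perpendicular offset is √(43.2² − 39.318²) = 17.898. Taking the right-of-UG solution: F = (27.470, -9.4180).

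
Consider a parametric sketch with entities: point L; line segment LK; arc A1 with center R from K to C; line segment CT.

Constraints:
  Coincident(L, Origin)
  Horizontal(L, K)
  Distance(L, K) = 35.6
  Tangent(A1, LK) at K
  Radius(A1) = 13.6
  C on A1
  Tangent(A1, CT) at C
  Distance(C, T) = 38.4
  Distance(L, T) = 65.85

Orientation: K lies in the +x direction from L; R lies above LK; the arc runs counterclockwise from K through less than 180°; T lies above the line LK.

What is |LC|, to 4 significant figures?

51.69

Checks: L = (0.00, 0.00) ✓; ∠(RK, KL) = 90.00° ✓; |RC| = 13.60 ✓; ∠(RC, CT) = 90.00° ✓; |CT| = 38.40 ✓; |LT| = 65.85 ✓.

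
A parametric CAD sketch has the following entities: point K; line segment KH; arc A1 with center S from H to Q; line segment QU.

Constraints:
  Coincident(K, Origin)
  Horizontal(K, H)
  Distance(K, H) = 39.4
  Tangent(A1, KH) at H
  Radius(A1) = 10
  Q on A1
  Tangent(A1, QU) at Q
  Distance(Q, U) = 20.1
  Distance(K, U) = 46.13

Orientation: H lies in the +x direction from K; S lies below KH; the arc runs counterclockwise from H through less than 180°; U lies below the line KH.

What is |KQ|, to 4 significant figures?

31.92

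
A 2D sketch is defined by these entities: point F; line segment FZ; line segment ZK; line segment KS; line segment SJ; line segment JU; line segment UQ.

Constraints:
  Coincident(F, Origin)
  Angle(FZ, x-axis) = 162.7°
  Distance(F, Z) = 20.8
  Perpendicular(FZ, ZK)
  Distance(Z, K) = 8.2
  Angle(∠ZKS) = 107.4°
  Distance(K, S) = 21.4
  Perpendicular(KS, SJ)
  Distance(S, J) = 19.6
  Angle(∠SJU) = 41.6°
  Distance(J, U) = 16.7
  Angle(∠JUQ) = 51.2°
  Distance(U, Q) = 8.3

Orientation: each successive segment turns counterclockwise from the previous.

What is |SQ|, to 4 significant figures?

7.266

∠SJU = 41.6° gives JU at -166.3° from the x-axis; with |JU| = 16.7, U = (-9.771, -1.667). ∠JUQ = 51.2° gives UQ at -37.50° from the x-axis; with |UQ| = 8.3, Q = (-3.186, -6.720). Then |SQ| = |Q − S| = 7.266.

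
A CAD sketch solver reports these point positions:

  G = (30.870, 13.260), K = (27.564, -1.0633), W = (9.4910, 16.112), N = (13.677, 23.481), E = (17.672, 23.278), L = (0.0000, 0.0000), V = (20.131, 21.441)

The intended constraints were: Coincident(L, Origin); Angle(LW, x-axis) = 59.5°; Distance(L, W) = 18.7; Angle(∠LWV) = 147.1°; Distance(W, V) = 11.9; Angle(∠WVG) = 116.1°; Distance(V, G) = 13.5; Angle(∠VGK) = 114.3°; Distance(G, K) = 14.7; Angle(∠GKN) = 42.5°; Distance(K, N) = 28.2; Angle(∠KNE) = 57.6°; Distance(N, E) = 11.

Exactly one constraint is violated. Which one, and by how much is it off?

Distance(N, E) = 11 — off by 7.00.

L = (0.00, 0.00) ✓; LW at 59.50° ✓; |LW| = 18.70 ✓; ∠LWV = 147.1° ✓; |WV| = 11.90 ✓; ∠WVG = 116.1° ✓; |VG| = 13.50 ✓; ∠VGK = 114.3° ✓; |GK| = 14.70 ✓; ∠GKN = 42.50° ✓; |KN| = 28.20 ✓; ∠KNE = 57.59° ✓; |NE| = 4.000 ✗.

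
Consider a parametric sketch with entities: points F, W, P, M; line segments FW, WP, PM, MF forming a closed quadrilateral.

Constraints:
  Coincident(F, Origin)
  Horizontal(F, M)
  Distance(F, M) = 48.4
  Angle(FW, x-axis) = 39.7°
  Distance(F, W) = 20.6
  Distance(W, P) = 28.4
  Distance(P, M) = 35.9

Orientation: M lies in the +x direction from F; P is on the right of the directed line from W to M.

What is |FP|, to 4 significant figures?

22.02

Checks: |WP| = 28.40 ✓; |PM| = 35.90 ✓.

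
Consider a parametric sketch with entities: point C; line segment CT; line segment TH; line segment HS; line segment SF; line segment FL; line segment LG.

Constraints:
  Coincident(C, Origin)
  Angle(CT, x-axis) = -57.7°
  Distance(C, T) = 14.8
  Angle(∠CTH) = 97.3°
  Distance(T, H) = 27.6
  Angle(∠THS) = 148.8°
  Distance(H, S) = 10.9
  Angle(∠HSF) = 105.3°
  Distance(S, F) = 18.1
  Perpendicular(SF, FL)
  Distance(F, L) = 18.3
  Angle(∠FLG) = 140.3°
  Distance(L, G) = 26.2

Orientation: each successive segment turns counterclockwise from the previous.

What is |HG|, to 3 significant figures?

28.3

C is at the origin; CT runs at -57.7° with length 14.8, so T = (7.91, -12.5). ∠CTH = 97.3° gives TH at 25.0° from the x-axis; with |TH| = 27.6, H = (32.9, -0.846). ∠THS = 148.8° gives HS at 56.2° from the x-axis; with |HS| = 10.9, S = (39.0, 8.21). ∠HSF = 105.3° gives SF at 131° from the x-axis; with |SF| = 18.1, F = (27.1, 21.9). SF is perpendicular to FL, so FL runs at -139°; with |FL| = 18.3, L = (13.3, 9.91). ∠FLG = 140.3° gives LG at -99.4° from the x-axis; with |LG| = 26.2, G = (9.02, -15.9). Then |HG| = |G − H| = 28.3.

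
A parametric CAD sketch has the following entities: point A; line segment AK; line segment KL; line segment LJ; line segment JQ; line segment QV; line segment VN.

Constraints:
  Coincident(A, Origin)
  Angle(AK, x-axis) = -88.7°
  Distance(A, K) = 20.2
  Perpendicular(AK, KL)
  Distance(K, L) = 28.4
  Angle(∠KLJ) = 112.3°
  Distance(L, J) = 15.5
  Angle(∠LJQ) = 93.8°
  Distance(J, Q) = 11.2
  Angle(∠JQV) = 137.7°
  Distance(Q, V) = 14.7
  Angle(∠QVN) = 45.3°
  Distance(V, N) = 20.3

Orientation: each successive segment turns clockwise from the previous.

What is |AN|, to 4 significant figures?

31.58

A is at the origin; AK runs at -88.7° with length 20.2, so K = (0.4583, -20.19). The perpendicularity gives KL at right angles to AK, so KL runs at -178.7°; with |KL| = 28.4, L = (-27.93, -20.84). ∠KLJ = 112.3° gives LJ at 113.6° from the x-axis; with |LJ| = 15.5, J = (-34.14, -6.635). ∠LJQ = 93.8° gives JQ at 27.40° from the x-axis; with |JQ| = 11.2, Q = (-24.20, -1.481). ∠JQV = 137.7° gives QV at -14.90° from the x-axis; with |QV| = 14.7, V = (-9.991, -5.261). ∠QVN = 45.3° gives VN at -149.6° from the x-axis; with |VN| = 20.3, N = (-27.50, -15.53). Then |AN| = |N − A| = 31.58.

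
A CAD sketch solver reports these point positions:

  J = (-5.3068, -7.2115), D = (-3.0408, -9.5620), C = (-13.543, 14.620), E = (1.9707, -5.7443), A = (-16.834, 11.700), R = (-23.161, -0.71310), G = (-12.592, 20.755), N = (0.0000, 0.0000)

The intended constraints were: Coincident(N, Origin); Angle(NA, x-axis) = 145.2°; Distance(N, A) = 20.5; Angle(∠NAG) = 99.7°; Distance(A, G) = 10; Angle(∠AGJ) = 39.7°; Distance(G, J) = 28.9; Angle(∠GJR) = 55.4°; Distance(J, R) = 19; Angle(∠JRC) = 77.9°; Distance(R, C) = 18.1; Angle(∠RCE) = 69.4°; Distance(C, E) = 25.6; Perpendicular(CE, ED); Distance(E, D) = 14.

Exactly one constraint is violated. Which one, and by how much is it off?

Distance(E, D) = 14 — off by 7.70.

N = (0.00, 0.00) ✓; NA at 145.2° ✓; |NA| = 20.50 ✓; ∠NAG = 99.70° ✓; |AG| = 9.999 ✓; ∠AGJ = 39.70° ✓; |GJ| = 28.90 ✓; ∠GJR = 55.40° ✓; |JR| = 19.00 ✓; ∠JRC = 77.90° ✓; |RC| = 18.10 ✓; ∠RCE = 69.40° ✓; |CE| = 25.60 ✓; ∠(CE, ED) = 90.00° ✓; |ED| = 6.300 ✗.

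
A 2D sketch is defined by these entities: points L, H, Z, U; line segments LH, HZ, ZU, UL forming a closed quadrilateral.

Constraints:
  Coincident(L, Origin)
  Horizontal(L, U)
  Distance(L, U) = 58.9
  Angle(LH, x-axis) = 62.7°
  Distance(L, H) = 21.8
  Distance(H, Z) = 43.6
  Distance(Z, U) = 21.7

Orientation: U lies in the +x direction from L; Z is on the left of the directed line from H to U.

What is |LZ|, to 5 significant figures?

57.549

L is at the origin; L and U share the same y with |LU| = 58.9 and U in +x, so U = (58.9, 0). LH runs at 62.7° with |LH| = 21.8, so H = (9.9986, 19.372). Z is determined by |HZ| = 43.6 and |ZU| = 21.7 together: it lies at the intersection of circle(H, 43.6) and circle(U, 21.7). With |HU| = 52.599, the foot of the radical line on HU is 39.893 from H and the perpendicular offset is √(43.6² − 39.893²) = 17.592. Taking the left-of-HU solution: Z = (53.567, 21.034).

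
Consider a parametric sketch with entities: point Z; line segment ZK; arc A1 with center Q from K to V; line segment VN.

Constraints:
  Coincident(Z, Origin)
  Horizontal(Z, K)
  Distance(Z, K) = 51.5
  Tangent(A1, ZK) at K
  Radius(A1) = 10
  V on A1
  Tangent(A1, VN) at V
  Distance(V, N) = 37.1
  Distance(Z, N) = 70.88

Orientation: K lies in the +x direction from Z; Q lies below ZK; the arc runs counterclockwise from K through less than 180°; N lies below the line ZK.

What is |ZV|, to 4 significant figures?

43.74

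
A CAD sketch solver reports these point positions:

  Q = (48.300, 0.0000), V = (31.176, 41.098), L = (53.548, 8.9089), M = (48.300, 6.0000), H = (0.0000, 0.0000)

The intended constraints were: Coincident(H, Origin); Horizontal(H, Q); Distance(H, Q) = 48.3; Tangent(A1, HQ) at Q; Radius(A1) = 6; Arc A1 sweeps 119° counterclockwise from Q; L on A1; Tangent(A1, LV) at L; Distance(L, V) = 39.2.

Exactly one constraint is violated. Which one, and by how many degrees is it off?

Tangent(A1, LV) at L — off by 5.80°.

H = (0.00, 0.00) ✓; H.y = 0.00, Q.y = 0.00 ✓; |HQ| = 48.30 ✓; ∠(MQ, QH) = 90.00° ✓; |MQ| = 6.000 ✓; bearing(M→L) − bearing(M→Q) = 119.0° ✓; |ML| = 6.000 ✓; ∠(ML, LV) = 84.20° ✗; |LV| = 39.20 ✓.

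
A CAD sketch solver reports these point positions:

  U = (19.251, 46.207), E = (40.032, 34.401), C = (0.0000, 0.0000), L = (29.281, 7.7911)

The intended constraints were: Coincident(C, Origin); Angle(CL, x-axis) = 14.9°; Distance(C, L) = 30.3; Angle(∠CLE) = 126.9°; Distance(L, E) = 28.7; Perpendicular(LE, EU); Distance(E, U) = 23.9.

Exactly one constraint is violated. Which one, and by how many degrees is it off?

Perpendicular(LE, EU) — off by 7.60°.

C = (0.00, 0.00) ✓; CL at 14.90° ✓; |CL| = 30.30 ✓; ∠CLE = 126.9° ✓; |LE| = 28.70 ✓; ∠(LE, EU) = 82.40° ✗; |EU| = 23.90 ✓.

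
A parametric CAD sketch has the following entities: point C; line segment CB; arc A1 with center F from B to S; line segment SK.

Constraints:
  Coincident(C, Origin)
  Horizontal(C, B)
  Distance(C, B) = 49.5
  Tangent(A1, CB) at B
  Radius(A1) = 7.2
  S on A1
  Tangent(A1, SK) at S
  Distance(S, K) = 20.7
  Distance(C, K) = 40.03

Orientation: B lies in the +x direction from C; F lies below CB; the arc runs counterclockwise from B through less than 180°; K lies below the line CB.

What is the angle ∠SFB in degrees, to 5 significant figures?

61.896°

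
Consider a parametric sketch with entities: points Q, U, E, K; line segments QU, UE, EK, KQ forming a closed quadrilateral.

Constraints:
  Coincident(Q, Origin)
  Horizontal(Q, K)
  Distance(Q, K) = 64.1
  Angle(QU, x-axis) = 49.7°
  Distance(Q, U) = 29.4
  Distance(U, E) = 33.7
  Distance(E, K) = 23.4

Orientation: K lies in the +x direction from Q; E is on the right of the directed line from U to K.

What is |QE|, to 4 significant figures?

41.04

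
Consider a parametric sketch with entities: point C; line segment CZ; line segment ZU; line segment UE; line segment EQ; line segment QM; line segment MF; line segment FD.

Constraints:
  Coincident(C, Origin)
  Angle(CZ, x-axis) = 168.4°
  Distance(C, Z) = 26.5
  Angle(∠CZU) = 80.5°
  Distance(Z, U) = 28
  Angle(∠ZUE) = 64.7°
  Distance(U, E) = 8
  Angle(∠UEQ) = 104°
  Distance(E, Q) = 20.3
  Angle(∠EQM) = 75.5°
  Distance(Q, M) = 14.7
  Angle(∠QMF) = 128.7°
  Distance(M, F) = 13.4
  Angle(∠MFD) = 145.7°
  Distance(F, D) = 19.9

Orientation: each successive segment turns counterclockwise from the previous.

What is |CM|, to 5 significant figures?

36.732

C is at the origin; CZ runs at 168.4° with length 26.5, so Z = (-25.959, 5.3286). ∠CZU = 80.5° gives ZU at -92.100° from the x-axis; with |ZU| = 28.0, U = (-26.985, -22.653). ∠ZUE = 64.7° gives UE at 23.200° from the x-axis; with |UE| = 8.0, E = (-19.632, -19.501). ∠UEQ = 104.0° gives EQ at 99.200° from the x-axis; with |EQ| = 20.3, Q = (-22.877, 0.53777). ∠EQM = 75.5° gives QM at -156.30° from the x-axis; with |QM| = 14.7, M = (-36.338, -5.3709). Then |CM| = |M − C| = 36.732.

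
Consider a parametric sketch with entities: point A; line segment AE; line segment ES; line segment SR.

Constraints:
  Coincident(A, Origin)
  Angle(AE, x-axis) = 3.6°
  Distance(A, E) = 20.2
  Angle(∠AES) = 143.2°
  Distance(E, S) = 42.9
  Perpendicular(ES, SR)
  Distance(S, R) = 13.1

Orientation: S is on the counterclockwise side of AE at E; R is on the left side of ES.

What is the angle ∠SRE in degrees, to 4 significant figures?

73.02°

A is at the origin; AE runs at 3.6° with length 20.2, so E = 20.2·(cos 3.6°, sin 3.6°) = (20.16, 1.268). ∠AES = 143.2°, so ES runs at 3.6° + (180° − 143.2°) = 40.40° from the x-axis; with |ES| = 42.9, S = E + 42.9·(cos 40.40°, sin 40.40°) = (52.83, 29.07). The perpendicularity gives SR at right angles to ES; with |SR| = 13.1 on the left of ES, R = S + 13.1·(-0.6481, 0.7615) = (44.34, 39.05). Then cos ∠SRE = RS·RE / (|RS||RE|), giving 73.02°.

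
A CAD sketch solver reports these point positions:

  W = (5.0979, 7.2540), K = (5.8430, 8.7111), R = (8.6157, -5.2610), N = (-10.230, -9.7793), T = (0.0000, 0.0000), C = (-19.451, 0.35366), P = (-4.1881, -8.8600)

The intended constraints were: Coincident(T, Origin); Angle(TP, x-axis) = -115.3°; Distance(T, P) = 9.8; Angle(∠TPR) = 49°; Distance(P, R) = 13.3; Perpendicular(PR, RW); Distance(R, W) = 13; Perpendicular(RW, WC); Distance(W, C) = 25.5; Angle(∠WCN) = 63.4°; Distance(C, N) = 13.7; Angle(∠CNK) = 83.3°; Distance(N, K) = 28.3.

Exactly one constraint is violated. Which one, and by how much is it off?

Distance(N, K) = 28.3 — off by 3.80.

T = (0.00, 0.00) ✓; TP at -115.3° ✓; |TP| = 9.800 ✓; ∠TPR = 49.00° ✓; |PR| = 13.30 ✓; ∠(PR, RW) = 90.00° ✓; |RW| = 13.00 ✓; ∠(RW, WC) = 90.00° ✓; |WC| = 25.50 ✓; ∠WCN = 63.40° ✓; |CN| = 13.70 ✓; ∠CNK = 83.30° ✓; |NK| = 24.50 ✗.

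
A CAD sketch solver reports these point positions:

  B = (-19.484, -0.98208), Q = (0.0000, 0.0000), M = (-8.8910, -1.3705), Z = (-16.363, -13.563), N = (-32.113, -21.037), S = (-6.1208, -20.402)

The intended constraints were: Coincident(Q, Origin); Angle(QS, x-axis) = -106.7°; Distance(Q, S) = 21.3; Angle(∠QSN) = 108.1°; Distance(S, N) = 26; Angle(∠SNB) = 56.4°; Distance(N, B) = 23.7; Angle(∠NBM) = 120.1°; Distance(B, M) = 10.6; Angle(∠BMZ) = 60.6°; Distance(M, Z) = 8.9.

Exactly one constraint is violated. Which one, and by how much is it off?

Distance(M, Z) = 8.9 — off by 5.40.

Q = (0.00, 0.00) ✓; QS at -106.7° ✓; |QS| = 21.30 ✓; ∠QSN = 108.1° ✓; |SN| = 26.00 ✓; ∠SNB = 56.40° ✓; |NB| = 23.70 ✓; ∠NBM = 120.1° ✓; |BM| = 10.60 ✓; ∠BMZ = 60.60° ✓; |MZ| = 14.30 ✗.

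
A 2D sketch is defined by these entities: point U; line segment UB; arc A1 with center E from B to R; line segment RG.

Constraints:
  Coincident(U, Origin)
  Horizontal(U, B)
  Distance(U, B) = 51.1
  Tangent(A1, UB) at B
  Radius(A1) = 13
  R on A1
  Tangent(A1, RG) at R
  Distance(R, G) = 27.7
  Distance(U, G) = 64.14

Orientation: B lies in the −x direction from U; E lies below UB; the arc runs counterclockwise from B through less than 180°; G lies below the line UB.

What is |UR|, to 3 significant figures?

65.2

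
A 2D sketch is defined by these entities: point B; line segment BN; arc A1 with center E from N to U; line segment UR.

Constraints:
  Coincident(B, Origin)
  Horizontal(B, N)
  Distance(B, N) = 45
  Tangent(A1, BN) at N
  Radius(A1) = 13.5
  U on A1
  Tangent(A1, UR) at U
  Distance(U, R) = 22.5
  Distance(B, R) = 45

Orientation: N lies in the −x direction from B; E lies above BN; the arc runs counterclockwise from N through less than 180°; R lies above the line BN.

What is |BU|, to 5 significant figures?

33.784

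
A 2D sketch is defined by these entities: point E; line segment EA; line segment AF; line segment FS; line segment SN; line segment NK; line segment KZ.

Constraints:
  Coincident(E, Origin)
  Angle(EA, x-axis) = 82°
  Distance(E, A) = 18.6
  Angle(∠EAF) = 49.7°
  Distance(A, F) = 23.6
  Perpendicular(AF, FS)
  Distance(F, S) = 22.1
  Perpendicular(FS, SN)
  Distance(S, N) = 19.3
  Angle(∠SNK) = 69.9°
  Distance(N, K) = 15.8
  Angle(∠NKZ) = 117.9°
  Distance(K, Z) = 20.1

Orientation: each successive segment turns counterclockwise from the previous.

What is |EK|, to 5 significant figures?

7.2955

E is at the origin; EA runs at 82.0° with length 18.6, so A = (2.5886, 18.419). ∠EAF = 49.7° gives AF at -147.70° from the x-axis; with |AF| = 23.6, F = (-17.360, 5.8083). The perpendicularity gives FS at right angles to AF, so FS runs at -57.700°; with |FS| = 22.1, S = (-5.5504, -12.872). FS is perpendicular to SN, so SN runs at 32.300°; with |SN| = 19.3, N = (10.763, -2.5590). ∠SNK = 69.9° gives NK at 142.40° from the x-axis; with |NK| = 15.8, K = (-1.7550, 7.0813). Then |EK| = |K − E| = 7.2955.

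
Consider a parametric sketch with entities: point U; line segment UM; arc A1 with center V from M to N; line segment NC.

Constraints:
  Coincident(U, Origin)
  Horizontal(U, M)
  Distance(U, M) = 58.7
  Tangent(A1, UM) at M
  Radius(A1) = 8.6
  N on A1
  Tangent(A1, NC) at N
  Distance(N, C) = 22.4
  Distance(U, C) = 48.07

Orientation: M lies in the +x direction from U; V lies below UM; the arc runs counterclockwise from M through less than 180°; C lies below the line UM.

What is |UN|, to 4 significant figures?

51.21

Checks: U = (0.00, 0.00) ✓; |VN| = 8.600 ✓; ∠(VN, NC) = 90.00° ✓; |NC| = 22.40 ✓; |UC| = 48.07 ✓.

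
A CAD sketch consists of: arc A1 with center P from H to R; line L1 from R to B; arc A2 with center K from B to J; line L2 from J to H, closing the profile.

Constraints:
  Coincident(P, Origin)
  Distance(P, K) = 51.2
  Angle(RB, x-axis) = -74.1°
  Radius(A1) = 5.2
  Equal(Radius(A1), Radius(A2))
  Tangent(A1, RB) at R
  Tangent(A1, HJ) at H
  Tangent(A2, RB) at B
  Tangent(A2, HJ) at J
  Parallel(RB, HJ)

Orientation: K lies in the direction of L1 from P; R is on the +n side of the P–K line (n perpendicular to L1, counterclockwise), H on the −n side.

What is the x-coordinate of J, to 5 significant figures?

9.0257

The slot axis is L1's direction at -74.1°, so u = (cos -74.1°, sin -74.1°) = (0.27396, -0.96174) and n = (−sin -74.1°, cos -74.1°) = (0.96174, 0.27396). P is at the origin and K lies 51.2 along u from P, so K = 51.2·u = (14.027, -49.241). Tangency of A1 to both parallel lines with radius 5.2 puts R and H at P ± 5.2·n: R = (5.0011, 1.4246), H = (-5.0011, -1.4246). Equal radii place B and J the same way about K: B = K + 5.2·n = (19.028, -47.817), J = K − 5.2·n = (9.0257, -50.666). So J.x = 9.0257.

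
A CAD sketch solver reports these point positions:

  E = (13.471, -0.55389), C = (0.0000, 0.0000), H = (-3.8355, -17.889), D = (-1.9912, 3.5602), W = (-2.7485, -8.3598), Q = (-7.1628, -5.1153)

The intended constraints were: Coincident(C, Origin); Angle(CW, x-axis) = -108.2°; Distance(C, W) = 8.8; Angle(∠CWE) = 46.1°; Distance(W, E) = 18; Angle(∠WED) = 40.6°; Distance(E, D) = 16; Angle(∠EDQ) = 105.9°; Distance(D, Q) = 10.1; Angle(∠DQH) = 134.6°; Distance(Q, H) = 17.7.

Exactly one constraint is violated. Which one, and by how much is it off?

Distance(Q, H) = 17.7 — off by 4.50.

C = (0.00, 0.00) ✓; CW at -108.2° ✓; |CW| = 8.800 ✓; ∠CWE = 46.10° ✓; |WE| = 18.00 ✓; ∠WED = 40.60° ✓; |ED| = 16.00 ✓; ∠EDQ = 105.9° ✓; |DQ| = 10.10 ✓; ∠DQH = 134.6° ✓; |QH| = 13.20 ✗.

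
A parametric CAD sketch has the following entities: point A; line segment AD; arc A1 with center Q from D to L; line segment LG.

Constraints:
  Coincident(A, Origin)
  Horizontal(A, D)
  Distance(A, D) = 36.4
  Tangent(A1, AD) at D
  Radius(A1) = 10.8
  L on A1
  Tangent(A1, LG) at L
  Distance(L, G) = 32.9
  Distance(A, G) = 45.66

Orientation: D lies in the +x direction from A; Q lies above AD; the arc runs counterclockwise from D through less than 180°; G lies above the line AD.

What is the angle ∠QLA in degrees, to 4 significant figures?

23.79°

Checks: |QL| = 10.80 ✓; ∠(QL, LG) = 90.00° ✓; |LG| = 32.90 ✓; |AG| = 45.66 ✓.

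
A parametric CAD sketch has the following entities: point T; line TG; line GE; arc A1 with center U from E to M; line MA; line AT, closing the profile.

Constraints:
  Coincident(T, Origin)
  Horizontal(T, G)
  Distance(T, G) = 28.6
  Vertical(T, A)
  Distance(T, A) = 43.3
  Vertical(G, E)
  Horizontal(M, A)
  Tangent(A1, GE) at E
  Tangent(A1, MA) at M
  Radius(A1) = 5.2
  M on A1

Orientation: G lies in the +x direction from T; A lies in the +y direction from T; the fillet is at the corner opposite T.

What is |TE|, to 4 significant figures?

47.64

The virtual corner opposite T is at (28.60, 43.30). Since A1 is tangent to GE there, UE ⟂ GE and the tangent condition forces UM to be normal to MA, with radius 5.2, so the center U sits 5.2 in from both sides at U = (23.40, 38.10). That places the tangent points at E = (28.60, 38.10) on GE and M = (23.40, 43.30) on MA. Then |TE| = |E − T| = 47.64.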